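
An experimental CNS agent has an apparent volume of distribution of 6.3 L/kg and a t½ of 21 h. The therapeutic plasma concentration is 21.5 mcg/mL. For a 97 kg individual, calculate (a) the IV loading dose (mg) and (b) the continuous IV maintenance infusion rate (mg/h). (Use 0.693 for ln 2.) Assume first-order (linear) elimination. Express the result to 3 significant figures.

(a) 13100 mg; (b) 434 mg/h

Total Vd = 6.3 × 97 = 611.1 L
LD = Vd × C = 611.1 × 21.5 = 13140 mg
CL = 0.693 × Vd / t½ = 0.693 × 611.1 / 21 = 20.17 L/h
Infusion rate = CL × Css = 20.17 × 21.5 = 433.7 mg/h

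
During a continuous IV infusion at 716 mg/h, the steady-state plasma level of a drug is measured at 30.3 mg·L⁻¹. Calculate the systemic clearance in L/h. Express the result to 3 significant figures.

23.6 L/h

At steady state, infusion rate = CL × Css, so CL = rate / Css.
CL = 716 / 30.3 = 23.63 L/h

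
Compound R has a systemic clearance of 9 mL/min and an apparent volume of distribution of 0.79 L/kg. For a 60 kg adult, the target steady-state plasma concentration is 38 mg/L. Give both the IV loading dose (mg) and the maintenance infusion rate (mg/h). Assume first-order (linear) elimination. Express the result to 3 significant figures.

(a) 1800 mg; (b) 20.5 mg/h

Vd(total) = 60 kg × 0.79 L/kg = 47.40 L
Loading dose = Vd × C = 47.40 × 38 = 1801 mg
CL = 9 mL/min × 60/1000 = 0.5400 L/h
Maintenance infusion rate = CL × Css = 0.5400 × 38 = 20.52 mg/h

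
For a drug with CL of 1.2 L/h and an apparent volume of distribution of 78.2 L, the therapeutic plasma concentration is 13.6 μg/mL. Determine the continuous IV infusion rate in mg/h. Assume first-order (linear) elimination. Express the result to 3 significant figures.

16.3 mg/h

Infusion rate = CL · Css = 1.200 L/h × 13.6 mg/L = 16.32 mg/h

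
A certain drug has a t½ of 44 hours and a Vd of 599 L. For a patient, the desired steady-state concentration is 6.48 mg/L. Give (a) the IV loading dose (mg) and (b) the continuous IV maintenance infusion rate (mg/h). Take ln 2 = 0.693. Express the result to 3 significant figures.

(a) 3880 mg; (b) 61.1 mg/h

LD = Vd × C = 599.0 × 6.48 = 3882 mg
CL = 0.693 × Vd / t½ = 0.693 × 599.0 / 44 = 9.434 L/h
Infusion rate = CL × Css = 9.434 × 6.48 = 61.13 mg/h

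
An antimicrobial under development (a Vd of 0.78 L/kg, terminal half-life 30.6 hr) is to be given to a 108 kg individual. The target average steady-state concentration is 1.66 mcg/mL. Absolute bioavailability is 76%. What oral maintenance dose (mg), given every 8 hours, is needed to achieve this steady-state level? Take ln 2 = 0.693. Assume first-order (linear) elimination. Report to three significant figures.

33.3 mg

Vd = 0.78 L/kg × 108 kg = 84.24 L
k = 0.693/30.6 = 0.02265 h⁻¹, so CL = k·Vd = 0.02265 × 84.24 = 1.908 L/h
D = CL × Css × τ / F = 1.908 × 1.66 × 8 / 0.76 = 33.34 mg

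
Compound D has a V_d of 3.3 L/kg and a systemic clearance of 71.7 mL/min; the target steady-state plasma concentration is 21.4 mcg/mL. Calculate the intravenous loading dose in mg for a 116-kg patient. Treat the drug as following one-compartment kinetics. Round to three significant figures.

8190 mg

Vd(total) = 116 kg × 3.3 L/kg = 382.8 L
LD = Vd × C = 382.8 × 21.40 = 8192 mg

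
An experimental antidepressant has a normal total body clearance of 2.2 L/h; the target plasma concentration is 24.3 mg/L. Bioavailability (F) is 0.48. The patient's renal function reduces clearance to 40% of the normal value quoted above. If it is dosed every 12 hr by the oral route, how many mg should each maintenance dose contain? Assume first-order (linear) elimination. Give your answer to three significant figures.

Patient clearance = 0.4 × 2.200 = 0.8800 L/h
At steady state, dose per interval replaces the amount cleared in that interval: F·D/τ = CL·Css.
D = CL × Css × τ / F = 0.8800 × 24.3 × 12 / 0.48 = 534.6 mg

535 mg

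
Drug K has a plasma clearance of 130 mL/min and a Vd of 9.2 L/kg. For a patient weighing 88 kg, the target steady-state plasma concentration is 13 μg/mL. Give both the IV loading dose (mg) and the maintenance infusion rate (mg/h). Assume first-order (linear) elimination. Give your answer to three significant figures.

Vd = 9.2 L/kg × 88 kg = 809.6 L
LD = Vd · C_target = 809.6 × 13 = 10520 mg
CL = 130 mL/min = 130 × 0.06 = 7.800 L/h
Infusion rate = 7.800 L/h × 13 mg/L = 101.4 mg/h

(a) 10500 mg; (b) 101 mg/h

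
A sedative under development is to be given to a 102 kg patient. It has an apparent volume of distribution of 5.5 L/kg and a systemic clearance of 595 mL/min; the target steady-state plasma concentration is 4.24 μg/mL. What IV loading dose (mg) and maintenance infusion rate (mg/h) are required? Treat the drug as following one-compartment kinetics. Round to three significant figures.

Total Vd = 5.5 × 102 = 561.0 L
LD = Vd · C_target = 561.0 × 4.24 = 2379 mg
CL = 595 mL/min × 60/1000 = 35.70 L/h
Maintenance infusion rate = CL × Css = 35.70 × 4.24 = 151.4 mg/h

(a) 2380 mg; (b) 151 mg/h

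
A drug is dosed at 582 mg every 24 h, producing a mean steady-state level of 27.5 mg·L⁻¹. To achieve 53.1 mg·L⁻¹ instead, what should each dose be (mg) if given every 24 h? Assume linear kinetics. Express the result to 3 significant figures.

For first-order elimination, Css ∝ F·D/(CL·τ); F and CL are unchanged, so Css ∝ D/τ.
D₂ = D₁ × (Css,target / Css,current) = 582 × 53.1/27.5 = 1124 mg

1120 mg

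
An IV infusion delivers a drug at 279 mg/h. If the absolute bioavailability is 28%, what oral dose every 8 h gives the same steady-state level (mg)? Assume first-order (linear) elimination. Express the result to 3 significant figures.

7970 mg

To maintain the same Css, the systemic dosing rate must be unchanged: F·D/τ = infusion rate.
D = rate × τ / F = 279 × 8 / 0.28 = 7971 mg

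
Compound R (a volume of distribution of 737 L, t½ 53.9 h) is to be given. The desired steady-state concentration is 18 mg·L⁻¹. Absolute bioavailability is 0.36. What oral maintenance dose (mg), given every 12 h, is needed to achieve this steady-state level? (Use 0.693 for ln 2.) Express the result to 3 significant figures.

5690 mg

CL = 0.693 × Vd / t½ = 0.693 × 737.0 / 53.9 = 9.476 L/h
D = CL × Css × τ / F = 9.476 × 18 × 12 / 0.36 = 5686 mg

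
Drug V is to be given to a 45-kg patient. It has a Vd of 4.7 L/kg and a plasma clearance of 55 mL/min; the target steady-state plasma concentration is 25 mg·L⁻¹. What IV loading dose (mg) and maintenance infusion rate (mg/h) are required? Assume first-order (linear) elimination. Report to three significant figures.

(a) 5290 mg; (b) 82.5 mg/h

Vd(total) = 45 kg × 4.7 L/kg = 211.5 L
Loading: fill Vd to C_target → 211.5 L × 25 mg/L = 5288 mg
CL = 55 mL/min = 55 × 0.06 = 3.300 L/h
Infusion rate = 3.300 L/h × 25 mg/L = 82.50 mg/h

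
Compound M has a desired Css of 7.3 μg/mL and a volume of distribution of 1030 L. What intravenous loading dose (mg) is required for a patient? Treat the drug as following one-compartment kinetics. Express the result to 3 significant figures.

7520 mg

LD = Vd × C = 1030 × 7.300 = 7519 mg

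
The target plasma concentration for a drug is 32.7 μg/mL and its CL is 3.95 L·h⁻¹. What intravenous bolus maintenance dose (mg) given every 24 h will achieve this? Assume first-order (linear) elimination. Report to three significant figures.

At steady state, dose per interval replaces the amount cleared in that interval: D/τ = CL·Css.
D = CL × Css × τ = 3.950 × 32.7 × 24 = 3100 mg

3100 mg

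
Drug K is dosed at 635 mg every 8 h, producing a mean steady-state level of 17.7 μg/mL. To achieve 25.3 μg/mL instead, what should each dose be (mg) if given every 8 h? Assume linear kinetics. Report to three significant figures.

908 mg

For first-order elimination, Css ∝ F·D/(CL·τ); F and CL are unchanged, so Css ∝ D/τ.
D₂ = D₁ × (Css,target / Css,current) = 635 × 25.3/17.7 = 907.7 mg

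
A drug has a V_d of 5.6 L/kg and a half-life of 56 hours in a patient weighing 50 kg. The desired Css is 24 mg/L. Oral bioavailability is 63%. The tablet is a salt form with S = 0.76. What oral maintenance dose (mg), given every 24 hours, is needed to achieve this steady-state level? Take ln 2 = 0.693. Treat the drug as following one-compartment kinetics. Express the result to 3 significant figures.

Vd(total) = 50 kg × 5.6 L/kg = 280.0 L
CL = ln 2 · Vd / t½ = 0.693 × 280.0 / 56 = 3.465 L/h
D = CL × Css × τ / F / S = 3.465 × 24 × 24 / 0.63 / 0.76 = 4168 mg

4170 mg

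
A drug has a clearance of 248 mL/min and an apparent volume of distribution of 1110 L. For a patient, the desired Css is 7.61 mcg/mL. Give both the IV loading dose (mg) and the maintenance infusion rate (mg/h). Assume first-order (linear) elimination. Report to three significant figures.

(a) 8450 mg; (b) 113 mg/h

Loading dose = Vd × C = 1110 × 7.61 = 8447 mg
CL = 248 mL/min = 248 × 0.06 = 14.88 L/h
Infusion rate = 14.88 L/h × 7.61 mg/L = 113.2 mg/h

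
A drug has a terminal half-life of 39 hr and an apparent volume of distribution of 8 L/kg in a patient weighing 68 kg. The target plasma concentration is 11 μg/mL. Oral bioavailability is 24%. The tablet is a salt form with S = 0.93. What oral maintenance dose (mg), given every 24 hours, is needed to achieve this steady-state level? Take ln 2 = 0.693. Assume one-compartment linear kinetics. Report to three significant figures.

Vd = 8 L/kg × 68 kg = 544.0 L
CL = 0.693 × Vd / t½ = 0.693 × 544.0 / 39 = 9.666 L/h
D = CL × Css × τ / F / S = 9.666 × 11 × 24 / 0.24 / 0.93 = 11430 mg

11400 mg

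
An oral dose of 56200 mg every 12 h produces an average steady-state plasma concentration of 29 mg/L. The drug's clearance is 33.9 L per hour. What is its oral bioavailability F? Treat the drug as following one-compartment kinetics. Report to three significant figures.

0.210

F·D/τ = CL·Css at steady state → F = CL·Css·τ / D.
F = 33.9 × 29 × 12 / 56200 = 0.210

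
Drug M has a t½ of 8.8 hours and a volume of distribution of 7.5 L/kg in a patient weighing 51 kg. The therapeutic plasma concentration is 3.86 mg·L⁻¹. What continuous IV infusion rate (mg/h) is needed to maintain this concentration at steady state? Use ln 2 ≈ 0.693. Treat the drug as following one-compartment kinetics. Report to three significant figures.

Total Vd = 7.5 × 51 = 382.5 L
k = 0.693/8.8 = 0.07875 h⁻¹, so CL = k·Vd = 0.07875 × 382.5 = 30.12 L/h
Infusion rate = CL × Css = 30.12 × 3.86 = 116.3 mg/h

116 mg/h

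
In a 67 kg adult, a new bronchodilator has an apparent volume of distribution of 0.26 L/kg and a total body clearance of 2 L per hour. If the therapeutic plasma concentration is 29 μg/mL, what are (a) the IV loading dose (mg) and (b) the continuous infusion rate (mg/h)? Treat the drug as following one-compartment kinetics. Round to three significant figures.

(a) 505 mg; (b) 58.0 mg/h

Total Vd = 0.26 × 67 = 17.42 L
Loading dose = Vd × C = 17.42 × 29 = 505.2 mg
Infusion rate = 2.000 L/h × 29 mg/L = 58.00 mg/h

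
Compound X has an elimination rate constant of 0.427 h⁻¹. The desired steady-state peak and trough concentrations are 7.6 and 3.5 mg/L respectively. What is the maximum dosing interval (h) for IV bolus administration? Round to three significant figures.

Between IV bolus doses, concentration decays as C = C₀·e^(−kτ), so C_peak/C_trough = e^(kτ).
τ_max = ln(C_peak/C_trough) / k = ln(7.6/3.5) / 0.4270 = 0.7754 / 0.4270 = 1.816 h

1.82 h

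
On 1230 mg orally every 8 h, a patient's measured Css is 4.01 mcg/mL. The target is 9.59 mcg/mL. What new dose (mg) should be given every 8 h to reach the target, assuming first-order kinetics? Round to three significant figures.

2940 mg

For first-order elimination, Css ∝ F·D/(CL·τ); F and CL are unchanged, so Css ∝ D/τ.
D₂ = D₁ × (Css,target / Css,current) = 1230 × 9.59/4.01 = 2942 mg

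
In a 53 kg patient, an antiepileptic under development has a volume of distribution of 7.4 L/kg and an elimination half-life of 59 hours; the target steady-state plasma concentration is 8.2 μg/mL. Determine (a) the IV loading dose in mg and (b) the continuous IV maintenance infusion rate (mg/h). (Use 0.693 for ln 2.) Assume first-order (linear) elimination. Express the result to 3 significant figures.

Vd(total) = 53 kg × 7.4 L/kg = 392.2 L
LD = Vd × C = 392.2 × 8.2 = 3216 mg
CL = 0.693 × Vd / t½ = 0.693 × 392.2 / 59 = 4.607 L/h
Infusion rate = CL × Css = 4.607 × 8.2 = 37.78 mg/h

(a) 3220 mg; (b) 37.8 mg/h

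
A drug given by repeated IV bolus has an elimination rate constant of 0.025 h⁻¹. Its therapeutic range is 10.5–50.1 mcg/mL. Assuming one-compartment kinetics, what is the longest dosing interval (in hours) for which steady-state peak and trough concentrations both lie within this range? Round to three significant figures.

62.5 h

Between IV bolus doses, concentration decays as C = C₀·e^(−kτ), so C_peak/C_trough = e^(kτ).
τ_max = ln(C_peak/C_trough) / k = ln(50.1/10.5) / 0.02500 = 1.563 / 0.02500 = 62.52 h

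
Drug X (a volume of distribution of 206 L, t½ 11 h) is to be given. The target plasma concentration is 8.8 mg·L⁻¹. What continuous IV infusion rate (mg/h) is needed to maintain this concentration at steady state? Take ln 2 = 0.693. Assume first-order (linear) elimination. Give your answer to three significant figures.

CL = ln 2 · Vd / t½ = 0.693 × 206.0 / 11 = 12.98 L/h
Infusion rate = CL × Css = 12.98 × 8.8 = 114.2 mg/h

114 mg/h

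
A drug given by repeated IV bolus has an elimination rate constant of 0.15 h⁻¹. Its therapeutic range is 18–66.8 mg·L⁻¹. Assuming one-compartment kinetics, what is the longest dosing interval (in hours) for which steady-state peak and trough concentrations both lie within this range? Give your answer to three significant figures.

Between IV bolus doses, concentration decays as C = C₀·e^(−kτ), so C_peak/C_trough = e^(kτ).
τ_max = ln(C_peak/C_trough) / k = ln(66.8/18) / 0.1500 = 1.311 / 0.1500 = 8.740 h

8.74 h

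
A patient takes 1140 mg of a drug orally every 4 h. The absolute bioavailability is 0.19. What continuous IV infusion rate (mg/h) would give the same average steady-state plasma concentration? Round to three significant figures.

54.2 mg/h

Equivalent systemic input: infusion rate = F·D/τ.
Rate = 0.19 × 1140 / 4 = 54.15 mg/h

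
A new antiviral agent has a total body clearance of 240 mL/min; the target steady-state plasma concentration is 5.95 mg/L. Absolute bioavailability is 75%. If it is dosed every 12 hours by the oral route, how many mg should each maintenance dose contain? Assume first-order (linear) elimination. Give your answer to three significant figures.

1370 mg

CL = 240 mL/min × 60/1000 = 14.40 L/h
D = CL × Css × τ / F = 14.40 × 5.95 × 12 / 0.75 = 1371 mg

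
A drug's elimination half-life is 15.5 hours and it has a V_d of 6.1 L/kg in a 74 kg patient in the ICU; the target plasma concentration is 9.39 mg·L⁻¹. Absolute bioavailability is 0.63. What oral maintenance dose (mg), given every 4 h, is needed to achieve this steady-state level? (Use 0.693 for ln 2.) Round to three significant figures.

1200 mg

Total Vd = 6.1 × 74 = 451.4 L
CL = ln 2 · Vd / t½ = 0.693 × 451.4 / 15.5 = 20.18 L/h
D = CL × Css × τ / F = 20.18 × 9.39 × 4 / 0.63 = 1203 mg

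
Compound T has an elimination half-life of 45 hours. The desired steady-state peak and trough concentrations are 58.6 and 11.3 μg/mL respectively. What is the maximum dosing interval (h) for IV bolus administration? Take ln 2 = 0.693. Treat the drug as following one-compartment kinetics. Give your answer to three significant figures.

107 h

k = 0.693 / t½ = 0.693 / 45 = 0.01540 h⁻¹
Between IV bolus doses, concentration decays as C = C₀·e^(−kτ), so C_peak/C_trough = e^(kτ).
τ_max = ln(C_peak/C_trough) / k = ln(58.6/11.3) / 0.01540 = 1.646 / 0.01540 = 106.9 h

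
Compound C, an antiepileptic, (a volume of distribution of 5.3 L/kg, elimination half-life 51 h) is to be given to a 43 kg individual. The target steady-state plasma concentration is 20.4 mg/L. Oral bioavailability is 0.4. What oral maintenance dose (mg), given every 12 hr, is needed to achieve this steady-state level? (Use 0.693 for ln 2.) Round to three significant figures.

Vd = 5.3 L/kg × 43 kg = 227.9 L
CL = ln 2 · Vd / t½ = 0.693 × 227.9 / 51 = 3.097 L/h
D = CL × Css × τ / F = 3.097 × 20.4 × 12 / 0.4 = 1895 mg

1900 mg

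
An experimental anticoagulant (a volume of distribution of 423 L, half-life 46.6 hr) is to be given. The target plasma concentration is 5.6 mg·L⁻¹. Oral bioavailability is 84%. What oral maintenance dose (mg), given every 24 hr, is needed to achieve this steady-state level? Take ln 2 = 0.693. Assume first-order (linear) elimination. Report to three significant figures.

k = 0.693/46.6 = 0.01487 h⁻¹, so CL = k·Vd = 0.01487 × 423.0 = 6.290 L/h
D = CL × Css × τ / F = 6.290 × 5.6 × 24 / 0.84 = 1006 mg

1010 mg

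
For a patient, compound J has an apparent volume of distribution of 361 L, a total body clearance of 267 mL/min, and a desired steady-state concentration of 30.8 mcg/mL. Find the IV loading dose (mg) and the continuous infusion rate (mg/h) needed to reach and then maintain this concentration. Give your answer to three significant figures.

(a) 11100 mg; (b) 493 mg/h

Loading dose = Vd × C = 361.0 × 30.8 = 11120 mg
CL = 267 mL/min = 267 × 0.06 = 16.02 L/h
Maintenance infusion rate = CL × Css = 16.02 × 30.8 = 493.4 mg/h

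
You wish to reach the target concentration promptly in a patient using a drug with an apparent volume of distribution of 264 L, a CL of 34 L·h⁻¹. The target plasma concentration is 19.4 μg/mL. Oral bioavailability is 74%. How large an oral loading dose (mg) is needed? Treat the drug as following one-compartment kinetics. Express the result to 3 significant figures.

6920 mg

The loading dose fills Vd to the target concentration.
LD = Vd × C / F = 264.0 × 19.40 / 0.74 = 6921 mg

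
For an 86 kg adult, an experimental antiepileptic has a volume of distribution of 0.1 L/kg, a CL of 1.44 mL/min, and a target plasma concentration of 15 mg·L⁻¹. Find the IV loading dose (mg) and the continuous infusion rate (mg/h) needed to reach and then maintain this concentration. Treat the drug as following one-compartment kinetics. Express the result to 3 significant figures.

(a) 129 mg; (b) 1.30 mg/h

Vd(total) = 86 kg × 0.1 L/kg = 8.600 L
Loading dose = Vd × C = 8.600 × 15 = 129.0 mg
CL = 1.44 mL/min × 60/1000 = 0.08640 L/h
Maintenance infusion rate = CL × Css = 0.08640 × 15 = 1.296 mg/h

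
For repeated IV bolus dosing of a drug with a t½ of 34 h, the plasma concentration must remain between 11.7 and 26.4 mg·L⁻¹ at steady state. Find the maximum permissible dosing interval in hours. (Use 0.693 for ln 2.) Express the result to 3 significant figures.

39.9 h

k = 0.693 / t½ = 0.693 / 34 = 0.02038 h⁻¹
Between IV bolus doses, concentration decays as C = C₀·e^(−kτ), so C_peak/C_trough = e^(kτ).
τ_max = ln(C_peak/C_trough) / k = ln(26.4/11.7) / 0.02038 = 0.8138 / 0.02038 = 39.93 h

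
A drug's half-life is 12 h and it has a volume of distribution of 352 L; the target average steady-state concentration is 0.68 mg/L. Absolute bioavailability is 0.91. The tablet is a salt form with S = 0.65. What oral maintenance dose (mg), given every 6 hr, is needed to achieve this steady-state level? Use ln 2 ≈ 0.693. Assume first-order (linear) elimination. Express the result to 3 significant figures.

CL = ln 2 · Vd / t½ = 0.693 × 352.0 / 12 = 20.33 L/h
D = CL × Css × τ / F / S = 20.33 × 0.68 × 6 / 0.91 / 0.65 = 140.2 mg

140 mg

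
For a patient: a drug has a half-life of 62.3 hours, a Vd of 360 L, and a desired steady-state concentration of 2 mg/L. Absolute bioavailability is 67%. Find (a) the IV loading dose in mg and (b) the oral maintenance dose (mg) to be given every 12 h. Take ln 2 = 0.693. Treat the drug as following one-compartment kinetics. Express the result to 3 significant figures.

LD = Vd × C = 360.0 × 2 = 720.0 mg
CL = 0.693 × Vd / t½ = 0.693 × 360.0 / 62.3 = 4.004 L/h
D = CL × Css × τ / F = 4.004 × 2 × 12 / 0.67 = 143.4 mg

(a) 720 mg; (b) 143 mg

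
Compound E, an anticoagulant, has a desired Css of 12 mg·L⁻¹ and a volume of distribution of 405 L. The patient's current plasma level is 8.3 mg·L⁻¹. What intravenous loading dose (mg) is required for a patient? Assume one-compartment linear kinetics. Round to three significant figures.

Concentration deficit ΔC = 12 − 8.3 = 3.700 mg/L
LD = Vd × ΔC = 405.0 × 3.700 = 1499 mg

1500 mg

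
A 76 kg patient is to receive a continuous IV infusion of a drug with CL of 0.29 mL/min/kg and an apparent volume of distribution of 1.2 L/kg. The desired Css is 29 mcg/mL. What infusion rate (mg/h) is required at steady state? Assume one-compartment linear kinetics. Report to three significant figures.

CL = 0.29 mL/min/kg × 76 kg = 22.04 mL/min = 22.04 × 60/1000 = 1.322 L/h
R₀ = 1.322 × 29 = 38.34 mg/h

38.3 mg/h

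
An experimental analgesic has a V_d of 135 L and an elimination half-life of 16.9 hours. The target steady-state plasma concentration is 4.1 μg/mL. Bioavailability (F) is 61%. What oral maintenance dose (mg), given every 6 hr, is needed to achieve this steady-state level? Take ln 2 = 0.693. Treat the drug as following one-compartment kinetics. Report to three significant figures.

223 mg

k = 0.693/16.9 = 0.04101 h⁻¹, so CL = k·Vd = 0.04101 × 135.0 = 5.536 L/h
D = CL × Css × τ / F = 5.536 × 4.1 × 6 / 0.61 = 223.3 mg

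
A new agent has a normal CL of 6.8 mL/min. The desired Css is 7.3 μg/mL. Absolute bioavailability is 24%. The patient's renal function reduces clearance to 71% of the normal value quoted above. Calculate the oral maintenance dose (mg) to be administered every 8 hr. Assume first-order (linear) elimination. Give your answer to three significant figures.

Convert clearance: 6.8 mL/min × 60 min/h ÷ 1000 mL/L = 0.4080 L/h
Patient clearance = 0.71 × 0.4080 = 0.2897 L/h
D = CL × Css × τ / F = 0.2897 × 7.3 × 8 / 0.24 = 70.49 mg

70.5 mg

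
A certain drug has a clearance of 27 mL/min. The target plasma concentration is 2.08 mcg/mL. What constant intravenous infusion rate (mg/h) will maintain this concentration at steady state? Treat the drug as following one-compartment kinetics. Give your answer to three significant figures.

CL = 27 mL/min = 27 × 0.06 = 1.620 L/h
Rate = CL × Css = 1.620 × 2.08 = 3.370 mg/h

3.37 mg/h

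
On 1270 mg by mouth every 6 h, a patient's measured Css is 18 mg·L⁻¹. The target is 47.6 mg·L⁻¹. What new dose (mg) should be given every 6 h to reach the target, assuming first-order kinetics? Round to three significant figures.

3360 mg

With linear kinetics, Css is proportional to dose rate (D/τ) at fixed clearance.
D₂ = D₁ × (Css,target / Css,current) = 1270 × 47.6/18 = 3358 mg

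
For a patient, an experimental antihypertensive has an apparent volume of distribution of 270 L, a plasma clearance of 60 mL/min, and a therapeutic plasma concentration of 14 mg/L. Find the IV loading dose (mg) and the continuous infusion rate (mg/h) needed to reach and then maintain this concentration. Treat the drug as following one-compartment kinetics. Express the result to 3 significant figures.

(a) 3780 mg; (b) 50.4 mg/h

Loading dose = Vd × C = 270.0 × 14 = 3780 mg
CL = 60 mL/min × 60/1000 = 3.600 L/h
Maintenance: replace elimination → rate = CL × Css = 3.600 × 14 = 50.40 mg/h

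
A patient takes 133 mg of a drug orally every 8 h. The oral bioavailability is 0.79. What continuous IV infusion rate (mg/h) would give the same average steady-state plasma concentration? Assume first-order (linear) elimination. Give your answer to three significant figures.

13.1 mg/h

Equivalent systemic input: infusion rate = F·D/τ.
Rate = 0.79 × 133 / 8 = 13.13 mg/h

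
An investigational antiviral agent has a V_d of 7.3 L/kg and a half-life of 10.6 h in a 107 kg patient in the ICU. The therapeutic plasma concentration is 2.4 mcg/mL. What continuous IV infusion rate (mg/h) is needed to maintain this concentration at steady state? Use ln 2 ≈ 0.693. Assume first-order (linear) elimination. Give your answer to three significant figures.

Total Vd = 7.3 × 107 = 781.1 L
CL = 0.693 × Vd / t½ = 0.693 × 781.1 / 10.6 = 51.07 L/h
Infusion rate = CL × Css = 51.07 × 2.4 = 122.6 mg/h

123 mg/h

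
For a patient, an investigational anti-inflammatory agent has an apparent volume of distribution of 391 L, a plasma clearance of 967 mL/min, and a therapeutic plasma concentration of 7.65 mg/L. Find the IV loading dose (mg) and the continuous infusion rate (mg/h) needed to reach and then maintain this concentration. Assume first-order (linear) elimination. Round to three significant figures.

(a) 2990 mg; (b) 444 mg/h

Loading: fill Vd to C_target → 391.0 L × 7.65 mg/L = 2991 mg
CL = 967 mL/min = 967 × 0.06 = 58.02 L/h
Maintenance infusion rate = CL × Css = 58.02 × 7.65 = 443.9 mg/h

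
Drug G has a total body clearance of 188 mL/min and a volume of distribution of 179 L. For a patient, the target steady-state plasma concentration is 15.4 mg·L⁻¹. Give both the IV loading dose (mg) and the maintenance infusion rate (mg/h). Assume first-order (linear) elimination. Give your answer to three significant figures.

(a) 2760 mg; (b) 174 mg/h

Loading: fill Vd to C_target → 179.0 L × 15.4 mg/L = 2757 mg
CL = 188 mL/min = 188 × 0.06 = 11.28 L/h
Maintenance infusion rate = CL × Css = 11.28 × 15.4 = 173.7 mg/h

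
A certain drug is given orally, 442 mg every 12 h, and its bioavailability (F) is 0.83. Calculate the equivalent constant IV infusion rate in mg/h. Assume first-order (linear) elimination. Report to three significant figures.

Equivalent systemic input: infusion rate = F·D/τ.
Rate = 0.83 × 442 / 12 = 30.57 mg/h

30.6 mg/h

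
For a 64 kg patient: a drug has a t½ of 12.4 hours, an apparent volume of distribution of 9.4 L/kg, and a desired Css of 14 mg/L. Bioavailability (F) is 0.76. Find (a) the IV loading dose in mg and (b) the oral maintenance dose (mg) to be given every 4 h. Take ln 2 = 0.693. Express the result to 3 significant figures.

Vd(total) = 64 kg × 9.4 L/kg = 601.6 L
LD = Vd × C = 601.6 × 14 = 8422 mg
CL = 0.693 × Vd / t½ = 0.693 × 601.6 / 12.4 = 33.62 L/h
D = CL × Css × τ / F = 33.62 × 14 × 4 / 0.76 = 2477 mg

(a) 8420 mg; (b) 2480 mg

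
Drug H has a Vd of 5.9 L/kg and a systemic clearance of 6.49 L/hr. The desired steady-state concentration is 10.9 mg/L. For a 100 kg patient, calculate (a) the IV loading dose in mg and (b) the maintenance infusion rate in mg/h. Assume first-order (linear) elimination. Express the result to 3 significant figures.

(a) 6430 mg; (b) 70.7 mg/h

Total Vd = 5.9 × 100 = 590.0 L
Loading: fill Vd to C_target → 590.0 L × 10.9 mg/L = 6431 mg
Infusion rate = 6.490 L/h × 10.9 mg/L = 70.74 mg/h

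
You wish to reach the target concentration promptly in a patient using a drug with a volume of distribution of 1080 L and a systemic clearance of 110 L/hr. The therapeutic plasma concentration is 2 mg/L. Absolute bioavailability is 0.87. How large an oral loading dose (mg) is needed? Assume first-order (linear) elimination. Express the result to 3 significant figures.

2480 mg

LD = Vd × C / F = 1080 × 2.000 / 0.87 = 2483 mg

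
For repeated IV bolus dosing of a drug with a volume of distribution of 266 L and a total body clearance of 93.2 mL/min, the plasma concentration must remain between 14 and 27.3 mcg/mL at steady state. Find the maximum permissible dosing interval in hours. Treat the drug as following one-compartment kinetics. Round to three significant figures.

31.8 h

CL = 93.2 mL/min × 60/1000 = 5.592 L/h
k = CL / Vd = 5.592 / 266.0 = 0.02102 h⁻¹
Between IV bolus doses, concentration decays as C = C₀·e^(−kτ), so C_peak/C_trough = e^(kτ).
τ_max = ln(C_peak/C_trough) / k = ln(27.3/14) / 0.02102 = 0.6678 / 0.02102 = 31.77 h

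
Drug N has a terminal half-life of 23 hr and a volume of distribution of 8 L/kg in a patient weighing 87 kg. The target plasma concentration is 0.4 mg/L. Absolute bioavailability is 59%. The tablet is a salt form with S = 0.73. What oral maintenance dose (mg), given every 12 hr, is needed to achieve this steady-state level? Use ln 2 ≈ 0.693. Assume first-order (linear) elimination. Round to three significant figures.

Vd(total) = 87 kg × 8 L/kg = 696.0 L
k = 0.693/23 = 0.03013 h⁻¹, so CL = k·Vd = 0.03013 × 696.0 = 20.97 L/h
D = CL × Css × τ / F / S = 20.97 × 0.4 × 12 / 0.59 / 0.73 = 233.7 mg

234 mg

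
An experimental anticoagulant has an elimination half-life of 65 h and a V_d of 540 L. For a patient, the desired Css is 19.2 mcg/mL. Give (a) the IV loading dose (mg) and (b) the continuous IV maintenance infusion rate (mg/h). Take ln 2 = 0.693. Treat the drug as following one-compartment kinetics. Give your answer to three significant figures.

(a) 10400 mg; (b) 111 mg/h

LD = Vd × C = 540.0 × 19.2 = 10370 mg
CL = 0.693 × Vd / t½ = 0.693 × 540.0 / 65 = 5.757 L/h
Infusion rate = CL × Css = 5.757 × 19.2 = 110.5 mg/h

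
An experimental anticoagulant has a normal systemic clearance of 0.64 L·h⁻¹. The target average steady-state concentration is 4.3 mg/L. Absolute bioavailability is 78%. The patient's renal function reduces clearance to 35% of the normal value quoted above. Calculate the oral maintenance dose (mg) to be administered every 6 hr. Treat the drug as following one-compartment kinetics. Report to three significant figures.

Patient clearance = 0.35 × 0.6400 = 0.2240 L/h
D = CL × Css × τ / F = 0.2240 × 4.3 × 6 / 0.78 = 7.409 mg

7.41 mg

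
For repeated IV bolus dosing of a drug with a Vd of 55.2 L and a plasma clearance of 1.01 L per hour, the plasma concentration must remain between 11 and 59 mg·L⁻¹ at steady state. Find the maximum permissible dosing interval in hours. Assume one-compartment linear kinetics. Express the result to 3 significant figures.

91.8 h

k = CL / Vd = 1.010 / 55.20 = 0.01830 h⁻¹
Between IV bolus doses, concentration decays as C = C₀·e^(−kτ), so C_peak/C_trough = e^(kτ).
τ_max = ln(C_peak/C_trough) / k = ln(59/11) / 0.01830 = 1.680 / 0.01830 = 91.80 h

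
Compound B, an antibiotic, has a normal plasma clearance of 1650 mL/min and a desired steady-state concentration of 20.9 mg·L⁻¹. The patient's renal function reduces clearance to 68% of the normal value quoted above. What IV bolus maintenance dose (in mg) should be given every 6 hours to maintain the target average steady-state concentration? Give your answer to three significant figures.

Convert clearance: 1650 mL/min × 60 min/h ÷ 1000 mL/L = 99.00 L/h
Patient clearance = 0.68 × 99.00 = 67.32 L/h
D = CL × Css × τ = 67.32 × 20.9 × 6 = 8442 mg

8440 mg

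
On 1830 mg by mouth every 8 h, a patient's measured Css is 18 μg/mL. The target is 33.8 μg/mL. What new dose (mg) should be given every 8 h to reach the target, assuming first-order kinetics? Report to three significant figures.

3440 mg

With linear kinetics, Css is proportional to dose rate (D/τ) at fixed clearance.
D₂ = D₁ × (Css,target / Css,current) = 1830 × 33.8/18 = 3436 mg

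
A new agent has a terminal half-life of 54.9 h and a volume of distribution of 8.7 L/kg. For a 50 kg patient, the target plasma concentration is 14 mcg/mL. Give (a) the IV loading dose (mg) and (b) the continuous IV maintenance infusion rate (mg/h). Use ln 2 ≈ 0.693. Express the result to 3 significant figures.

Total Vd = 8.7 × 50 = 435.0 L
LD = Vd × C = 435.0 × 14 = 6090 mg
CL = 0.693 × Vd / t½ = 0.693 × 435.0 / 54.9 = 5.491 L/h
Infusion rate = CL × Css = 5.491 × 14 = 76.87 mg/h

(a) 6090 mg; (b) 76.9 mg/h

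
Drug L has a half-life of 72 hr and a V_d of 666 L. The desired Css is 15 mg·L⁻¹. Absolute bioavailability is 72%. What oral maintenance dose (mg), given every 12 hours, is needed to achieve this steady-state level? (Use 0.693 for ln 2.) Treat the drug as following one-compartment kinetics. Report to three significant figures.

CL = 0.693 × Vd / t½ = 0.693 × 666.0 / 72 = 6.410 L/h
D = CL × Css × τ / F = 6.410 × 15 × 12 / 0.72 = 1603 mg

1600 mg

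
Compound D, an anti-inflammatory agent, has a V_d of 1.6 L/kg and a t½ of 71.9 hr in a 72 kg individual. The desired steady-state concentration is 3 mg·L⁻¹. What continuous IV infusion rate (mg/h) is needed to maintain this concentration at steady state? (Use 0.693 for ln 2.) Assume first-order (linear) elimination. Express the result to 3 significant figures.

Total Vd = 1.6 × 72 = 115.2 L
k = 0.693/71.9 = 0.009638 h⁻¹, so CL = k·Vd = 0.009638 × 115.2 = 1.110 L/h
Infusion rate = CL × Css = 1.110 × 3 = 3.330 mg/h

3.33 mg/h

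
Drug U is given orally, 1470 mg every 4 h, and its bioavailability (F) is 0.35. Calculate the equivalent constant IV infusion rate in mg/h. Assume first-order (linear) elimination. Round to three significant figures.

Equivalent systemic input: infusion rate = F·D/τ.
Rate = 0.35 × 1470 / 4 = 128.6 mg/h

129 mg/h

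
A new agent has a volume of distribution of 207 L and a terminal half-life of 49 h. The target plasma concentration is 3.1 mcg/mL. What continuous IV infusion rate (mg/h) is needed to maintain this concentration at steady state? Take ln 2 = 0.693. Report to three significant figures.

9.08 mg/h

CL = ln 2 · Vd / t½ = 0.693 × 207.0 / 49 = 2.928 L/h
Infusion rate = CL × Css = 2.928 × 3.1 = 9.077 mg/h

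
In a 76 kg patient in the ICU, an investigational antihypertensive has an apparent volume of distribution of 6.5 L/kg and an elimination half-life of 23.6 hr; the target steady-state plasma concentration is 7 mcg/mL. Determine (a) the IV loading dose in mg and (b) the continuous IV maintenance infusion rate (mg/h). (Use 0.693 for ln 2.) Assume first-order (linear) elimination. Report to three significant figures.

Total Vd = 6.5 × 76 = 494.0 L
LD = Vd × C = 494.0 × 7 = 3458 mg
CL = 0.693 × Vd / t½ = 0.693 × 494.0 / 23.6 = 14.51 L/h
Infusion rate = CL × Css = 14.51 × 7 = 101.6 mg/h

(a) 3460 mg; (b) 102 mg/h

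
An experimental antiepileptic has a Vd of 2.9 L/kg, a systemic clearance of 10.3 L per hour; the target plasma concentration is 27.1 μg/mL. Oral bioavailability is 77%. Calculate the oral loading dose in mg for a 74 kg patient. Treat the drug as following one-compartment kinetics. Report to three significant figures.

Vd = 2.9 L/kg × 74 kg = 214.6 L
LD = Vd × C / F = 214.6 × 27.10 / 0.77 = 7553 mg

7550 mg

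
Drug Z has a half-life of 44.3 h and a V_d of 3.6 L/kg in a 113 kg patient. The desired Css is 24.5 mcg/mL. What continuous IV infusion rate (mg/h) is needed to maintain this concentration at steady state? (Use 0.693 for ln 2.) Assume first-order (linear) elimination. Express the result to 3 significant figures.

Total Vd = 3.6 × 113 = 406.8 L
CL = 0.693 × Vd / t½ = 0.693 × 406.8 / 44.3 = 6.364 L/h
Infusion rate = CL × Css = 6.364 × 24.5 = 155.9 mg/h

156 mg/h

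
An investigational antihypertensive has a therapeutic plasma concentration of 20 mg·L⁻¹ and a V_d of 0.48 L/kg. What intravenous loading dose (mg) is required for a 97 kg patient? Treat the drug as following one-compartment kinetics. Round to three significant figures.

931 mg

Vd = 0.48 L/kg × 97 kg = 46.56 L
The loading dose fills Vd to the target concentration.
LD = Vd × C = 46.56 × 20.00 = 931.2 mg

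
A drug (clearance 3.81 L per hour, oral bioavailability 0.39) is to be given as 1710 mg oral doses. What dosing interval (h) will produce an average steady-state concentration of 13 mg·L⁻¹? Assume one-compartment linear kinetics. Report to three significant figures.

F·D/τ = CL·Css → τ = F·D / (CL·Css).
τ = 0.39 × 1710 / (3.81 × 13) = 13.46 h

13.5 h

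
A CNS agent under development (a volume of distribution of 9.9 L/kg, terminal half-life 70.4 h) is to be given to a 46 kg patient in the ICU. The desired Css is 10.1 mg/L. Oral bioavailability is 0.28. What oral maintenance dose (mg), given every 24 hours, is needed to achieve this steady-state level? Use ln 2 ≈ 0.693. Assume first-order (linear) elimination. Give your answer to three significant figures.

3880 mg

Vd(total) = 46 kg × 9.9 L/kg = 455.4 L
CL = ln 2 · Vd / t½ = 0.693 × 455.4 / 70.4 = 4.483 L/h
D = CL × Css × τ / F = 4.483 × 10.1 × 24 / 0.28 = 3881 mg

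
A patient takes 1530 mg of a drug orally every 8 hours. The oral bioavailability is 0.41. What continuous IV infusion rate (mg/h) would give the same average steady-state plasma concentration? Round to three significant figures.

78.4 mg/h

Equivalent systemic input: infusion rate = F·D/τ.
Rate = 0.41 × 1530 / 8 = 78.41 mg/h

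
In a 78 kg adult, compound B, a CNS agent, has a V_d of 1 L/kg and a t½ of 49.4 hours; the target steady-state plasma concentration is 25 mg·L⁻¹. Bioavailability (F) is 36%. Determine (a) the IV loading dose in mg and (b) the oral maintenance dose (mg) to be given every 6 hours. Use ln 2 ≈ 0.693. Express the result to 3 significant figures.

Vd = 1 L/kg × 78 kg = 78.00 L
LD = Vd × C = 78.00 × 25 = 1950 mg
CL = 0.693 × Vd / t½ = 0.693 × 78.00 / 49.4 = 1.094 L/h
D = CL × Css × τ / F = 1.094 × 25 × 6 / 0.36 = 455.8 mg

(a) 1950 mg; (b) 456 mg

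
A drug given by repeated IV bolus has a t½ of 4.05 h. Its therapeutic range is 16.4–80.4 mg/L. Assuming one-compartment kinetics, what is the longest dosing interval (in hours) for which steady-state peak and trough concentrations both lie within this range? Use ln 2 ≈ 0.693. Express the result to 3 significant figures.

k = 0.693 / t½ = 0.693 / 4.05 = 0.1711 h⁻¹
Between IV bolus doses, concentration decays as C = C₀·e^(−kτ), so C_peak/C_trough = e^(kτ).
τ_max = ln(C_peak/C_trough) / k = ln(80.4/16.4) / 0.1711 = 1.590 / 0.1711 = 9.293 h

9.29 h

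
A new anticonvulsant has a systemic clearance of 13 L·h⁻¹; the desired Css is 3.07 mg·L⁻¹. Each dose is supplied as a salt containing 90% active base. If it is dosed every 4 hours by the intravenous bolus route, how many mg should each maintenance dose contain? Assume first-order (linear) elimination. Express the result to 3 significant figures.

177 mg

At steady state, dose per interval replaces the amount cleared in that interval: S·D/τ = CL·Css.
D = CL × Css × τ / S = 13.00 × 3.07 × 4 / 0.9 = 177.4 mg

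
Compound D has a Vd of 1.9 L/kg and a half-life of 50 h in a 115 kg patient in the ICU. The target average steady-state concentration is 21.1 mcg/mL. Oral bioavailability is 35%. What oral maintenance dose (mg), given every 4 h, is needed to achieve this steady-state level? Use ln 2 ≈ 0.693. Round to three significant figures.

730 mg

Total Vd = 1.9 × 115 = 218.5 L
CL = ln 2 · Vd / t½ = 0.693 × 218.5 / 50 = 3.028 L/h
D = CL × Css × τ / F = 3.028 × 21.1 × 4 / 0.35 = 730.2 mg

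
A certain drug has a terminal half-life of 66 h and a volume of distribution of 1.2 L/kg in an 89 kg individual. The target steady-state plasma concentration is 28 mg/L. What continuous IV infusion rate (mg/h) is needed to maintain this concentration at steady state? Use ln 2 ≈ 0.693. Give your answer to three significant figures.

31.4 mg/h

Total Vd = 1.2 × 89 = 106.8 L
k = 0.693/66 = 0.01050 h⁻¹, so CL = k·Vd = 0.01050 × 106.8 = 1.121 L/h
Infusion rate = CL × Css = 1.121 × 28 = 31.39 mg/h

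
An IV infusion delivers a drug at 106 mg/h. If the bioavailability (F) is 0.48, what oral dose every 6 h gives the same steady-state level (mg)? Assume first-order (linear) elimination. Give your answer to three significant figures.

1330 mg

To maintain the same Css, the systemic dosing rate must be unchanged: F·D/τ = infusion rate.
D = rate × τ / F = 106 × 6 / 0.48 = 1325 mg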